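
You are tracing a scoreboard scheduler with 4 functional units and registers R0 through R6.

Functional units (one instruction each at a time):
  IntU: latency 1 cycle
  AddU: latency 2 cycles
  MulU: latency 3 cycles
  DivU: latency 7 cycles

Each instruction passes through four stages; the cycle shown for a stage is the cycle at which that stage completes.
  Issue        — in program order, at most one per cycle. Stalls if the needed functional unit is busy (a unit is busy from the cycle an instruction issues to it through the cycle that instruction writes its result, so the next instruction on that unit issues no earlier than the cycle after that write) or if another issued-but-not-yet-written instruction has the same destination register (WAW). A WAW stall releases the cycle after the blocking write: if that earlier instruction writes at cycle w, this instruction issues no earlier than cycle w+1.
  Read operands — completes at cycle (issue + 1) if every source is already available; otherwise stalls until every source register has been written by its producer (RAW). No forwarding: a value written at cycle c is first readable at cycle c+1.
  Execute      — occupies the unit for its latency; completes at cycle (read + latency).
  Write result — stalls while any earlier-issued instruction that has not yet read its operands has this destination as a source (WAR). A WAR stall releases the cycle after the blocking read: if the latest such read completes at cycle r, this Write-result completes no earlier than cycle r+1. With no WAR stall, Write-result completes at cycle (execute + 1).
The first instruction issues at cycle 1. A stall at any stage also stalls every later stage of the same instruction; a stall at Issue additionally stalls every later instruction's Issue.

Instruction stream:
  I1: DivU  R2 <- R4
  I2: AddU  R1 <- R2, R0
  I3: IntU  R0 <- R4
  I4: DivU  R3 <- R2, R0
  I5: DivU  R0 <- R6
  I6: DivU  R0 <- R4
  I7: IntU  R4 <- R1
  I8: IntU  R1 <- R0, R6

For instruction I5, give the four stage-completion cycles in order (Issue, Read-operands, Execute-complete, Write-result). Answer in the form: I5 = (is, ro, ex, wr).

I5 = (22, 23, 30, 31)

I1  is:1  ro:2  ex:9  wr:10
I2  is:2  ro:11  ex:13  wr:14  — RAW R2: wait I1 write@10
I3  is:3  ro:4  ex:5  wr:12  — WAR R0: wait I2 read@11
I4  is:11  ro:13  ex:20  wr:21  — struct: DivU busy until I1 writes@10, RAW R0: wait I3 write@12
I5  is:22  ro:23  ex:30  wr:31  — struct: DivU busy until I4 writes@21
I6  is:32  ro:33  ex:40  wr:41  — struct: DivU busy until I5 writes@31
I7  is:33  ro:34  ex:35  wr:36
I8  is:37  ro:42  ex:43  wr:44  — struct: IntU busy until I7 writes@36, RAW R0: wait I6 write@41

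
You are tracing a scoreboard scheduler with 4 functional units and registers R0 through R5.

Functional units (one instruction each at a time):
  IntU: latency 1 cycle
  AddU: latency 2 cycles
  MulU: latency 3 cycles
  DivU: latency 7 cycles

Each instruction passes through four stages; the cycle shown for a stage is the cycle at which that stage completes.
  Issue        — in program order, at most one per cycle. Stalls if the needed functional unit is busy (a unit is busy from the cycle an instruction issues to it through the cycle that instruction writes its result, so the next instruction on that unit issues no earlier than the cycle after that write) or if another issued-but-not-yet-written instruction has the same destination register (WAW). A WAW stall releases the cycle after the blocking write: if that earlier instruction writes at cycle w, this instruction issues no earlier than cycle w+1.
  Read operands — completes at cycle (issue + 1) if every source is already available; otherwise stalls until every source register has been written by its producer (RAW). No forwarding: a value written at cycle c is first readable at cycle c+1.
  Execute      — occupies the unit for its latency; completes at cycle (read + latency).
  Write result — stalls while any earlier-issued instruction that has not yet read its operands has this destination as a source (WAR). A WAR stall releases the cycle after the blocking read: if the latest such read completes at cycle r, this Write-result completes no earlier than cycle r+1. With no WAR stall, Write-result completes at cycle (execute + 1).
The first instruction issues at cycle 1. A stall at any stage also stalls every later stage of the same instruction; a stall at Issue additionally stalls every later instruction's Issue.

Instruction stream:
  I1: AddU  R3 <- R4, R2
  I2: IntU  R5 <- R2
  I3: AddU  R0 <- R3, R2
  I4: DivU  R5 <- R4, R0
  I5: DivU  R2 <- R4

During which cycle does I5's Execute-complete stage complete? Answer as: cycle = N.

I1  is:1  ro:2  ex:4  wr:5
I2  is:2  ro:3  ex:4  wr:5
I3  is:6  ro:7  ex:9  wr:10  — struct: AddU busy until I1 writes@5
I4  is:7  ro:11  ex:18  wr:19  — RAW R0: wait I3 write@10
I5  is:20  ro:21  ex:28  wr:29  — struct: DivU busy until I4 writes@19

cycle = 28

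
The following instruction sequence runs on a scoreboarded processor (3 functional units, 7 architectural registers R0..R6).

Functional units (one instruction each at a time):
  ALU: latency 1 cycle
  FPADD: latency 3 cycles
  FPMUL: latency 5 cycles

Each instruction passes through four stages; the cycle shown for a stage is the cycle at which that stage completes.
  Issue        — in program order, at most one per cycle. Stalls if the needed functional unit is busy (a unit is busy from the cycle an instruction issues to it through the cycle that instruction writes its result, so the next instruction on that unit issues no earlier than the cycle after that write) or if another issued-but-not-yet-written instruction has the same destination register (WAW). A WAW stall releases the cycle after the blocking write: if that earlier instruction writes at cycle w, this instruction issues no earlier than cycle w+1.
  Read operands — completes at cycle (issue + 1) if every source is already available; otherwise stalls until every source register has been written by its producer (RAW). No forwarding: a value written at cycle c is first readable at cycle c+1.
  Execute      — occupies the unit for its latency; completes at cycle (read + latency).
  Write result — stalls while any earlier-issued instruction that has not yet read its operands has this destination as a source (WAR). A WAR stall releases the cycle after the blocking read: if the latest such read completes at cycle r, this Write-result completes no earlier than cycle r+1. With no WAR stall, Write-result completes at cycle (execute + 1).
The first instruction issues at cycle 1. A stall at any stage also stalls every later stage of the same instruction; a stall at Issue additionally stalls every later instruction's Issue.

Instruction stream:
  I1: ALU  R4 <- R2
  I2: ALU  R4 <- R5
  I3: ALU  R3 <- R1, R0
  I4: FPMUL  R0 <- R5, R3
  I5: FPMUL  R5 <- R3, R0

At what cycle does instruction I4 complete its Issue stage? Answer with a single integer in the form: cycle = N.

cycle = 10

cycle 1: I1 issues→ALU
cycle 2: I1 reads
cycle 3: I1 exec-done
cycle 4: I1 writes R4
cycle 5: I2 issues→ALU
cycle 6: I2 reads
cycle 7: I2 exec-done
cycle 8: I2 writes R4
cycle 9: I3 issues→ALU
cycle 10: I3 reads | I4 issues→FPMUL
cycle 11: I3 exec-done
cycle 12: I3 writes R3
cycle 13: I4 reads
cycle 18: I4 exec-done
cycle 19: I4 writes R0
cycle 20: I5 issues→FPMUL
cycle 21: I5 reads
cycle 26: I5 exec-done
cycle 27: I5 writes R5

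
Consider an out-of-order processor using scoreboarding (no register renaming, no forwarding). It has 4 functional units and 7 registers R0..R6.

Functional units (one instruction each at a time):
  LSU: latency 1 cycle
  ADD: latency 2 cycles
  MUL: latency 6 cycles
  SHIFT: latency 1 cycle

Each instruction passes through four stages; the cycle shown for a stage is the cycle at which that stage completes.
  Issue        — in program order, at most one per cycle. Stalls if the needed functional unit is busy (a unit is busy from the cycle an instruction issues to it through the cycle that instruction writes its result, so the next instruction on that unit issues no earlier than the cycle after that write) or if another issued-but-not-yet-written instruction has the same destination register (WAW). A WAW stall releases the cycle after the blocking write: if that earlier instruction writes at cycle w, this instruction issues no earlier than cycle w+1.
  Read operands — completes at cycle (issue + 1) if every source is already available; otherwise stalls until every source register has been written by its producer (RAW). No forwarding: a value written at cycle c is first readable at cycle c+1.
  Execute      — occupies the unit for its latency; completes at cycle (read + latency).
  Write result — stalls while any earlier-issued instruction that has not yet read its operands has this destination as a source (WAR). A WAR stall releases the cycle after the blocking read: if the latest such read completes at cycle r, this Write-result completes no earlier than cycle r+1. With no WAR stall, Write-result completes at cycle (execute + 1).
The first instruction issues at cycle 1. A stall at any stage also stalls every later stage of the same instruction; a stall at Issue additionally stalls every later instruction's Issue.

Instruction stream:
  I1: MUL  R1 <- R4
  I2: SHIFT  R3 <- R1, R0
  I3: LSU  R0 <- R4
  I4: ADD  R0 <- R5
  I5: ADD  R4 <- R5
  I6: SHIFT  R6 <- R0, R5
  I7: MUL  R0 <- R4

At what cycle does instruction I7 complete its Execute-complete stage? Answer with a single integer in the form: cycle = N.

cycle = 28

[I1] 1/2/8/9
[I2] 2/10/11/12  (RAW R1: wait I1 write@9)
[I3] 3/4/5/11  (WAR R0: wait I2 read@10)
[I4] 12/13/15/16  (WAW R0: wait I3 write@11)
[I5] 17/18/20/21  (struct: ADD busy until I4 writes@16)
[I6] 18/19/20/21
[I7] 19/22/28/29  (RAW R4: wait I5 write@21)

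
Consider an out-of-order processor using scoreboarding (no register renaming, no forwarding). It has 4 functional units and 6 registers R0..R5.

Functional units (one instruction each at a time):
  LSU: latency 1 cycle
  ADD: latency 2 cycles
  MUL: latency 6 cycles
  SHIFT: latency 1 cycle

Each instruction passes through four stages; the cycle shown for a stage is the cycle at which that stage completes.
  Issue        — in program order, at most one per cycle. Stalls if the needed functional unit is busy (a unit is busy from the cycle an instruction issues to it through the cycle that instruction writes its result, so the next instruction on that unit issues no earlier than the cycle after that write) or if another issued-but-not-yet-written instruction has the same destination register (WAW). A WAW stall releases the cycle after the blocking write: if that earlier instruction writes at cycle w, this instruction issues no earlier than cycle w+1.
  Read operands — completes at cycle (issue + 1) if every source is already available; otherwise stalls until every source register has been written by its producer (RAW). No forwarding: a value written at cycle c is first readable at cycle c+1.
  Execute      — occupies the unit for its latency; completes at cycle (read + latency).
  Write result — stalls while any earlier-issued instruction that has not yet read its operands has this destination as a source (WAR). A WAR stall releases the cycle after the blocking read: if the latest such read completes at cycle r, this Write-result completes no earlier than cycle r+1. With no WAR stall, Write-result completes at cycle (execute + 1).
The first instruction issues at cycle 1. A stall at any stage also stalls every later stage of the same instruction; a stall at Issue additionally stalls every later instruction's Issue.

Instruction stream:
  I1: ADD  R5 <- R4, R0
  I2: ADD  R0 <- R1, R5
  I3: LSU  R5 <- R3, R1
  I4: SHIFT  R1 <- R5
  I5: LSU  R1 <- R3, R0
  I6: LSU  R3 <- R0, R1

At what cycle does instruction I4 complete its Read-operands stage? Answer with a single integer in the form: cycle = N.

[1] I1 dispatched to ADD
[2] I1 operands ready
[4] I1 complete
[5] R5←I1
[6] I2 dispatched to ADD
[7] I2 operands ready | I3 dispatched to LSU
[8] I3 operands ready | I4 dispatched to SHIFT
[9] I2 complete | I3 complete
[10] R0←I2 | R5←I3
[11] I4 operands ready
[12] I4 complete
[13] R1←I4
[14] I5 dispatched to LSU
[15] I5 operands ready
[16] I5 complete
[17] R1←I5
[18] I6 dispatched to LSU
[19] I6 operands ready
[20] I6 complete
[21] R3←I6

cycle = 11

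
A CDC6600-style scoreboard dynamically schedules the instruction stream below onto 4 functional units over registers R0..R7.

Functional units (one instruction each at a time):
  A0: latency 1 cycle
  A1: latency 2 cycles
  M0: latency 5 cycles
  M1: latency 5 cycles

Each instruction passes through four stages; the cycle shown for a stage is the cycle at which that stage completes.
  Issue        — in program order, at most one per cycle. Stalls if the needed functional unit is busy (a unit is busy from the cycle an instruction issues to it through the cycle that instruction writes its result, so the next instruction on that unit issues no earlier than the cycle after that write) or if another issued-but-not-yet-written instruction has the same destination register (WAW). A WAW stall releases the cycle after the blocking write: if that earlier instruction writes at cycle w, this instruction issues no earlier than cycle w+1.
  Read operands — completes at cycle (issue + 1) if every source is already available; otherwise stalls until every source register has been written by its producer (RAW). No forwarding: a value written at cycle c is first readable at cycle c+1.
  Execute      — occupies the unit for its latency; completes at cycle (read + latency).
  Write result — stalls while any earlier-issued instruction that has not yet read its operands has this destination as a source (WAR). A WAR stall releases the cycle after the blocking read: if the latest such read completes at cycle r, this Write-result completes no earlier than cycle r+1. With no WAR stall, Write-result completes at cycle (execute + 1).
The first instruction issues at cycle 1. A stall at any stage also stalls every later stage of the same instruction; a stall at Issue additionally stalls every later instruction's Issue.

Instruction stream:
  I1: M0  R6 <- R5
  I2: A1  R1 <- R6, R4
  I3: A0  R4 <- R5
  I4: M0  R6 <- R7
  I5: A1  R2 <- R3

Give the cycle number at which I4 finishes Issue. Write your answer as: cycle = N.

[1] issue I1 (M0)
[2] I1 read-ops · issue I2 (A1)
[3] issue I3 (A0)
[4] I3 read-ops
[5] I3 finished on A0
[7] I1 finished on M0
[8] I1→R6
[9] I2 read-ops · issue I4 (M0)
[10] I3→R4 · I4 read-ops
[11] I2 finished on A1
[12] I2→R1
[13] issue I5 (A1)
[14] I5 read-ops
[15] I4 finished on M0
[16] I4→R6 · I5 finished on A1
[17] I5→R2

cycle = 9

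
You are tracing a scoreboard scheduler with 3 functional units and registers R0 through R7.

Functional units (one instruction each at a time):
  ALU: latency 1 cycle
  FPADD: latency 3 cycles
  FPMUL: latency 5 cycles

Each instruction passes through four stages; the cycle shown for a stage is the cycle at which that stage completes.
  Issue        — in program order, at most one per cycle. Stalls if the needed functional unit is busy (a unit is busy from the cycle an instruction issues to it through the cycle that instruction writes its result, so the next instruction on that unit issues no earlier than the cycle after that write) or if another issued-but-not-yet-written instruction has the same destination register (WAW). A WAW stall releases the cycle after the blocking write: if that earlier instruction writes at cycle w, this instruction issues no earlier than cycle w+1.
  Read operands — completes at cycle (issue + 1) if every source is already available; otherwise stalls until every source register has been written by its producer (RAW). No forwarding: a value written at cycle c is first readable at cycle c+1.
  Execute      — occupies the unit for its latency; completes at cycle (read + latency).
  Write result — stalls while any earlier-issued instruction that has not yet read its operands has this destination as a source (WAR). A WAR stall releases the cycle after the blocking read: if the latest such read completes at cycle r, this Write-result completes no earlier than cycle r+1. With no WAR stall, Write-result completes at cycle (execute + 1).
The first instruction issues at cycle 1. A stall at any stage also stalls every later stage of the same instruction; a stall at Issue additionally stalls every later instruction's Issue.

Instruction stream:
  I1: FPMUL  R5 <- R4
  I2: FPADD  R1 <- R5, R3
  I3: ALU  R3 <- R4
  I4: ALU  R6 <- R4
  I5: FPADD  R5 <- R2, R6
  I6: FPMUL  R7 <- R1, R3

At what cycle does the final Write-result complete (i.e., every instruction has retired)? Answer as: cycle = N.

cycle = 22

cycle 1: I1 dispatched to FPMUL
cycle 2: I1 operands ready · I2 dispatched to FPADD
cycle 3: I3 dispatched to ALU
cycle 4: I3 operands ready
cycle 5: I3 complete
cycle 7: I1 complete
cycle 8: R5←I1
cycle 9: I2 operands ready
cycle 10: R3←I3
cycle 11: I4 dispatched to ALU
cycle 12: I2 complete · I4 operands ready
cycle 13: R1←I2 · I4 complete
cycle 14: R6←I4 · I5 dispatched to FPADD
cycle 15: I5 operands ready · I6 dispatched to FPMUL
cycle 16: I6 operands ready
cycle 18: I5 complete
cycle 19: R5←I5
cycle 21: I6 complete
cycle 22: R7←I6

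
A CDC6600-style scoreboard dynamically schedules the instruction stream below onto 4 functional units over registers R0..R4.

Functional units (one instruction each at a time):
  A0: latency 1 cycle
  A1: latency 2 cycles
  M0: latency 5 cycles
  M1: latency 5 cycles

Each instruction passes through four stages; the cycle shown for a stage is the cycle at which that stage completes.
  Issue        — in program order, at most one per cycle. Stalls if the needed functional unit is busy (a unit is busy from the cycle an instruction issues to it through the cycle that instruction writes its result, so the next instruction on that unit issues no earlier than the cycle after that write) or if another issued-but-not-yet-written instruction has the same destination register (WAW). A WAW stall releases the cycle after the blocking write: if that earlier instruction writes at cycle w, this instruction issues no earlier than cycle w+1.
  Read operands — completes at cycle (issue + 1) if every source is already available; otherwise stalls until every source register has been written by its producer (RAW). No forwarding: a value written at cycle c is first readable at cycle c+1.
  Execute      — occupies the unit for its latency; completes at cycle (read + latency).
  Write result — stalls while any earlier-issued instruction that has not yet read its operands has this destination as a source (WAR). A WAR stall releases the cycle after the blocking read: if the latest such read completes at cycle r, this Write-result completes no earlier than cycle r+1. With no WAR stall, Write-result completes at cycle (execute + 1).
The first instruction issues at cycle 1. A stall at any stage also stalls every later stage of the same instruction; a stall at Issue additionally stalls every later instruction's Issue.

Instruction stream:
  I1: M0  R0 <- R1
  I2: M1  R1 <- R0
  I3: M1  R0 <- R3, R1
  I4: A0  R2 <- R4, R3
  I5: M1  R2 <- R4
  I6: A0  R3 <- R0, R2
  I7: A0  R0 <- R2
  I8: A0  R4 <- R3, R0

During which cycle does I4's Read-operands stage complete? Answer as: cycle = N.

I1 -> (1, 2, 7, 8)
I2 -> (2, 9, 14, 15)  // RAW R0: wait I1 write@8
I3 -> (16, 17, 22, 23)  // struct: M1 busy until I2 writes@15
I4 -> (17, 18, 19, 20)
I5 -> (24, 25, 30, 31)  // struct: M1 busy until I3 writes@23
I6 -> (25, 32, 33, 34)  // RAW R2: wait I5 write@31
I7 -> (35, 36, 37, 38)  // struct: A0 busy until I6 writes@34
I8 -> (39, 40, 41, 42)  // struct: A0 busy until I7 writes@38

cycle = 18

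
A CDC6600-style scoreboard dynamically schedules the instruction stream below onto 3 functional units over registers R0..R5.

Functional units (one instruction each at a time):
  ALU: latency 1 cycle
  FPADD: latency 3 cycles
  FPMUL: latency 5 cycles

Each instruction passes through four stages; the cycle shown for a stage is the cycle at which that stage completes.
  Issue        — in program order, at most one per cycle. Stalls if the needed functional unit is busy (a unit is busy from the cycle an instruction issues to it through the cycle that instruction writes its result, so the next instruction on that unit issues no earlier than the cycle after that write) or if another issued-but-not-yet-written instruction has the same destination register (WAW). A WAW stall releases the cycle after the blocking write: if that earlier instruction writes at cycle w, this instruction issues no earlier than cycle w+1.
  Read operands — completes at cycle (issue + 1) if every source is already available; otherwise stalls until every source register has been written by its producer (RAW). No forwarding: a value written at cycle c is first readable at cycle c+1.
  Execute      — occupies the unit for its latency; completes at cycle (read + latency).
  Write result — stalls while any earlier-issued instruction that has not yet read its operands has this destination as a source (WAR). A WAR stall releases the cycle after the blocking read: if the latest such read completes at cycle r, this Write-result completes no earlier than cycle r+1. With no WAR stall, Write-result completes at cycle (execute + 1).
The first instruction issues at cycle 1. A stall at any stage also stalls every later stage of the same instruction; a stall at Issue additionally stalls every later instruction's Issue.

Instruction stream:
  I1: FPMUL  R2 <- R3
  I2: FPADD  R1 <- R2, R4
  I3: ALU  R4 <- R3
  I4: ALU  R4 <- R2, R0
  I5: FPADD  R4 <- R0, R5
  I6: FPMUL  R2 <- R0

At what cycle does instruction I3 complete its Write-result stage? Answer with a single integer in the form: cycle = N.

I1: IS=1 RO=2 EX=7 WR=8
I2: IS=2 RO=9 EX=12 WR=13  [RAW R2: wait I1 write@8]
I3: IS=3 RO=4 EX=5 WR=10  [WAR R4: wait I2 read@9]
I4: IS=11 RO=12 EX=13 WR=14  [struct: ALU busy until I3 writes@10]
I5: IS=15 RO=16 EX=19 WR=20  [WAW R4: wait I4 write@14]
I6: IS=16 RO=17 EX=22 WR=23

cycle = 10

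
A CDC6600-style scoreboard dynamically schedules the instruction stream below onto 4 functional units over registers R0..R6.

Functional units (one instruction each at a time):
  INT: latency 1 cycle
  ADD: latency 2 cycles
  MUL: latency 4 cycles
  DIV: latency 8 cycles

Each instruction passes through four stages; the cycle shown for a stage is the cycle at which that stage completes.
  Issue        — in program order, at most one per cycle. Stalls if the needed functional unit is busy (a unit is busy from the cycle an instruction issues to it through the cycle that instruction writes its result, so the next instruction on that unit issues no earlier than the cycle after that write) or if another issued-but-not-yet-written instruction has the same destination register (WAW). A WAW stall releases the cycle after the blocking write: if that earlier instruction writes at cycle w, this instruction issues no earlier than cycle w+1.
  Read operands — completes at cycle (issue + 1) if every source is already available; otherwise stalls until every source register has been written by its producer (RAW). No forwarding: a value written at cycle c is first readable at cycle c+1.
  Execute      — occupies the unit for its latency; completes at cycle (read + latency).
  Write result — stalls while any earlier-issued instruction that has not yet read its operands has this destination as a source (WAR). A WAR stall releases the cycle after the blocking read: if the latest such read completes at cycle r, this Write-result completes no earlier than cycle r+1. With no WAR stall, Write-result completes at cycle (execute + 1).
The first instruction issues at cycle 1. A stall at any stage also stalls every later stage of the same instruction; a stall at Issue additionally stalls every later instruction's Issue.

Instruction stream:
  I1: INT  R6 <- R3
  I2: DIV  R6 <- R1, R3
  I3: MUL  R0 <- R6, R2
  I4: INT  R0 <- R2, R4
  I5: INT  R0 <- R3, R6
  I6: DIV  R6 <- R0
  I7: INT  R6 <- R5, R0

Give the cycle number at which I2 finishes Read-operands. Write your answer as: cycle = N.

cycle = 6

t=1  I1 dispatched to INT
t=2  I1 operands ready
t=3  I1 complete
t=4  R6←I1
t=5  I2 dispatched to DIV
t=6  I2 operands ready; I3 dispatched to MUL
t=14  I2 complete
t=15  R6←I2
t=16  I3 operands ready
t=20  I3 complete
t=21  R0←I3
t=22  I4 dispatched to INT
t=23  I4 operands ready
t=24  I4 complete
t=25  R0←I4
t=26  I5 dispatched to INT
t=27  I5 operands ready; I6 dispatched to DIV
t=28  I5 complete
t=29  R0←I5
t=30  I6 operands ready
t=38  I6 complete
t=39  R6←I6
t=40  I7 dispatched to INT
t=41  I7 operands ready
t=42  I7 complete
t=43  R6←I7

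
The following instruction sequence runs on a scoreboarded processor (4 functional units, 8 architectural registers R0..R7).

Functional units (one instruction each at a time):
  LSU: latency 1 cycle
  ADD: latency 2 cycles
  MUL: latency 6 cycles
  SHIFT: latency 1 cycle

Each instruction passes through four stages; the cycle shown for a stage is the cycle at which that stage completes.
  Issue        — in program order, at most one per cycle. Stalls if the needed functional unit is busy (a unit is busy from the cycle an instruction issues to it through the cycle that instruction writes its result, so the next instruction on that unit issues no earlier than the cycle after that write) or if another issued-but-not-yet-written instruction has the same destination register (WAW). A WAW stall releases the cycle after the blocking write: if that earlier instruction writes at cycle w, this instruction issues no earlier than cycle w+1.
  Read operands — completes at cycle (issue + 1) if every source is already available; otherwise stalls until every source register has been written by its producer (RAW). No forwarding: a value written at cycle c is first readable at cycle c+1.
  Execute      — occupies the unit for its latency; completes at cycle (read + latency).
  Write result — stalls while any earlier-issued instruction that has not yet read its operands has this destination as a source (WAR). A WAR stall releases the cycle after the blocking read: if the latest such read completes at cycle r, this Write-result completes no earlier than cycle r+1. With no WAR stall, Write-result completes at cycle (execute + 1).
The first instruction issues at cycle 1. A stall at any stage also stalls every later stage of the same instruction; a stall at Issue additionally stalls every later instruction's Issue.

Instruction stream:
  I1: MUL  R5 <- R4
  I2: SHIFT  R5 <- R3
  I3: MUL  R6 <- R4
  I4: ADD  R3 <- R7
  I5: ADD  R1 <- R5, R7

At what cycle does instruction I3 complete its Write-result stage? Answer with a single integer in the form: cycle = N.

cycle = 19

[1] I1 dispatched to MUL
[2] I1 operands ready
[8] I1 complete
[9] R5←I1
[10] I2 dispatched to SHIFT
[11] I2 operands ready, I3 dispatched to MUL
[12] I2 complete, I3 operands ready, I4 dispatched to ADD
[13] R5←I2, I4 operands ready
[15] I4 complete
[16] R3←I4
[17] I5 dispatched to ADD
[18] I3 complete, I5 operands ready
[19] R6←I3
[20] I5 complete
[21] R1←I5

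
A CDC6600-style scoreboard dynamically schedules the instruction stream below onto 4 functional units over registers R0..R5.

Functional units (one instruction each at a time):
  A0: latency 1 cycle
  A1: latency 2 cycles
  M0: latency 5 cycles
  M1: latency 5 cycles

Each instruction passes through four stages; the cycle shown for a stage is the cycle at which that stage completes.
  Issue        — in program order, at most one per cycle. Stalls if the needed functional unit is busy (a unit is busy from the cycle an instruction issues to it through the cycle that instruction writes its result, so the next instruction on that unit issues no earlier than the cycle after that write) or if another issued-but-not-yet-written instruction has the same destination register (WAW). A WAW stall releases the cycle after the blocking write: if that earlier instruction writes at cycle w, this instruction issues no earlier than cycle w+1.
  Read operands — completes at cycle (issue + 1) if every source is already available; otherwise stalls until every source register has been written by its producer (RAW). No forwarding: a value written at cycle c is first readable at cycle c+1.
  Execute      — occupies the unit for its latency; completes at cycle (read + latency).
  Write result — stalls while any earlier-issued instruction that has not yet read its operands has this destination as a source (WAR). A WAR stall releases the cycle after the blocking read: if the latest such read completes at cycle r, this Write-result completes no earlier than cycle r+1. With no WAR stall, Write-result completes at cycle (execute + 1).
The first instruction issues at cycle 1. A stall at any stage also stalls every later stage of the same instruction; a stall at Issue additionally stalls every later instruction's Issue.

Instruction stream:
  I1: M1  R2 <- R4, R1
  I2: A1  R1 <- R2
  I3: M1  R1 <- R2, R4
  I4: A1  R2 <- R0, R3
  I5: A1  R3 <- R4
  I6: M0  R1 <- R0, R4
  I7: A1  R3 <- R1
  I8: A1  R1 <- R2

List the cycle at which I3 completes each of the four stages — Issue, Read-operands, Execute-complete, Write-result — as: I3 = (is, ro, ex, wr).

I3 = (13, 14, 19, 20)

c1: I1 dispatched to M1
c2: I1 operands ready | I2 dispatched to A1
c7: I1 complete
c8: R2←I1
c9: I2 operands ready
c11: I2 complete
c12: R1←I2
c13: I3 dispatched to M1
c14: I3 operands ready | I4 dispatched to A1
c15: I4 operands ready
c17: I4 complete
c18: R2←I4
c19: I3 complete | I5 dispatched to A1
c20: R1←I3 | I5 operands ready
c21: I6 dispatched to M0
c22: I5 complete | I6 operands ready
c23: R3←I5
c24: I7 dispatched to A1
c27: I6 complete
c28: R1←I6
c29: I7 operands ready
c31: I7 complete
c32: R3←I7
c33: I8 dispatched to A1
c34: I8 operands ready
c36: I8 complete
c37: R1←I8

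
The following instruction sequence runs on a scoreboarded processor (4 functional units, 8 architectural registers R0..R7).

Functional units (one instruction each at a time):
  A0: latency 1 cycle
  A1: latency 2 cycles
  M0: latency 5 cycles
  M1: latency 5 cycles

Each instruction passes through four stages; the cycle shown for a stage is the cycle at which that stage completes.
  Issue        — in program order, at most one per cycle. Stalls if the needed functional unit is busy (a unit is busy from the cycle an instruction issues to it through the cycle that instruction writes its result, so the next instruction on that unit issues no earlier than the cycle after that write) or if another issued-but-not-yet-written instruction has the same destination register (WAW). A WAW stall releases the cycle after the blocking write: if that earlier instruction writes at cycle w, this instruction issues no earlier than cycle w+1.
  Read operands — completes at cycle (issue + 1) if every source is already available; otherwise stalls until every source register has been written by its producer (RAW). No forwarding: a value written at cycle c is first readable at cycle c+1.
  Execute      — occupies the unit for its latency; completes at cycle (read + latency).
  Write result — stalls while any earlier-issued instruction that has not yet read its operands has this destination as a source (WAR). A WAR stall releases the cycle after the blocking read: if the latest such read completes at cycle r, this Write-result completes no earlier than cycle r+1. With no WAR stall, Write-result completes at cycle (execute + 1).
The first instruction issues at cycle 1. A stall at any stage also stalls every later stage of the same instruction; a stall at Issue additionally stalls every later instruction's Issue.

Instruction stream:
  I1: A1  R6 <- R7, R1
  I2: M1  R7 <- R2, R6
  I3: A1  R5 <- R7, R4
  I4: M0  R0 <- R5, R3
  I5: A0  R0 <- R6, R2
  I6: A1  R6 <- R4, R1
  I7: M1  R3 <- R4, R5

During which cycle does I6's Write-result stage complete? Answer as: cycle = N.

c1: issue I1 (A1)
c2: I1 read-ops, issue I2 (M1)
c4: I1 finished on A1
c5: I1→R6
c6: I2 read-ops, issue I3 (A1)
c7: issue I4 (M0)
c11: I2 finished on M1
c12: I2→R7
c13: I3 read-ops
c15: I3 finished on A1
c16: I3→R5
c17: I4 read-ops
c22: I4 finished on M0
c23: I4→R0
c24: issue I5 (A0)
c25: I5 read-ops, issue I6 (A1)
c26: I5 finished on A0, I6 read-ops, issue I7 (M1)
c27: I5→R0, I7 read-ops
c28: I6 finished on A1
c29: I6→R6
c32: I7 finished on M1
c33: I7→R3

cycle = 29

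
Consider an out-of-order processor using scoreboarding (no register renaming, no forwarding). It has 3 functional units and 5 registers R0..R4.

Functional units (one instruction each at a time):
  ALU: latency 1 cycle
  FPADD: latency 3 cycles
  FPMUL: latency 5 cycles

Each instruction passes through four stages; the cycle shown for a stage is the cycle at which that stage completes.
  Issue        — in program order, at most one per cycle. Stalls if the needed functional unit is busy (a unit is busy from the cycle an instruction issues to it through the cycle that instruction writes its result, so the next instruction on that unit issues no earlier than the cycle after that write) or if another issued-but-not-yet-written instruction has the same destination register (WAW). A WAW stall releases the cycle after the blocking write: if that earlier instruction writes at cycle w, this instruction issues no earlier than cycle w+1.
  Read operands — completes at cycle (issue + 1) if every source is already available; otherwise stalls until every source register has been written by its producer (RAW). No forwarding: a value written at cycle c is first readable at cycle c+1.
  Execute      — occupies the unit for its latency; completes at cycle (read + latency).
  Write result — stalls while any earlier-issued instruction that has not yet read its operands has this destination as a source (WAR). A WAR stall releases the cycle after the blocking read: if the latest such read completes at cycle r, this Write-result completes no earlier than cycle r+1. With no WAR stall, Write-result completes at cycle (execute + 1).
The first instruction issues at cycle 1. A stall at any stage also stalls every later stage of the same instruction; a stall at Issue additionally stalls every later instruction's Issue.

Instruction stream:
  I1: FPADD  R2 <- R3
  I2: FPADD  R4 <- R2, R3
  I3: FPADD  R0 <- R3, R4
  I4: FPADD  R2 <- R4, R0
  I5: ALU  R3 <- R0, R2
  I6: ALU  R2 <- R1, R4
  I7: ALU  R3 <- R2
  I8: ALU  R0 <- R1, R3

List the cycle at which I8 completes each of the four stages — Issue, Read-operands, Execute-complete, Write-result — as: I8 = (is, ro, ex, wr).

cycle 1: I1→FPADD
cycle 2: I1 RO
cycle 5: I1 EX
cycle 6: I1 WR R2
cycle 7: I2→FPADD
cycle 8: I2 RO
cycle 11: I2 EX
cycle 12: I2 WR R4
cycle 13: I3→FPADD
cycle 14: I3 RO
cycle 17: I3 EX
cycle 18: I3 WR R0
cycle 19: I4→FPADD
cycle 20: I4 RO; I5→ALU
cycle 23: I4 EX
cycle 24: I4 WR R2
cycle 25: I5 RO
cycle 26: I5 EX
cycle 27: I5 WR R3
cycle 28: I6→ALU
cycle 29: I6 RO
cycle 30: I6 EX
cycle 31: I6 WR R2
cycle 32: I7→ALU
cycle 33: I7 RO
cycle 34: I7 EX
cycle 35: I7 WR R3
cycle 36: I8→ALU
cycle 37: I8 RO
cycle 38: I8 EX
cycle 39: I8 WR R0

I8 = (36, 37, 38, 39)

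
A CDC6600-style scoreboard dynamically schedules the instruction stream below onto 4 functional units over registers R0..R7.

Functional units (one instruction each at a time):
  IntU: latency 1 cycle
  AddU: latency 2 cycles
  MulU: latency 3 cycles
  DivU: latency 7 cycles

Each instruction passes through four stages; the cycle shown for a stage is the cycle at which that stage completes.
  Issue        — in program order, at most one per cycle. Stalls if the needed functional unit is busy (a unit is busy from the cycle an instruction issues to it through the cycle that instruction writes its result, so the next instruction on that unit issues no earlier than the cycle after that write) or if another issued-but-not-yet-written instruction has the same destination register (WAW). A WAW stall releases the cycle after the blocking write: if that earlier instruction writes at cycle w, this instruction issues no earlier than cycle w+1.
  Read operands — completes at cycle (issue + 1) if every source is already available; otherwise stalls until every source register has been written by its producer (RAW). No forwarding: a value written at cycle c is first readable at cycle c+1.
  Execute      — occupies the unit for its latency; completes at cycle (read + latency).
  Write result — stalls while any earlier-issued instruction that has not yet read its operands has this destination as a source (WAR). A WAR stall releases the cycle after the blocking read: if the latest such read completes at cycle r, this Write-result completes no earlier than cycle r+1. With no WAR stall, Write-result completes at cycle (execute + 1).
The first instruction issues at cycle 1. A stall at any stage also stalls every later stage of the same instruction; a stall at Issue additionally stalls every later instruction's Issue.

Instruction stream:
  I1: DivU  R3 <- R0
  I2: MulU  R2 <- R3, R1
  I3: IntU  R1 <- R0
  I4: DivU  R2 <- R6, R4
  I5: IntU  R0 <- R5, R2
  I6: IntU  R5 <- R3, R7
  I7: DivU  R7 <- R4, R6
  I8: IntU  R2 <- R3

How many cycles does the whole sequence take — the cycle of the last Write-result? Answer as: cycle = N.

I1: IS=1 RO=2 EX=9 WR=10
I2: IS=2 RO=11 EX=14 WR=15  [RAW R3: wait I1 write@10]
I3: IS=3 RO=4 EX=5 WR=12  [WAR R1: wait I2 read@11]
I4: IS=16 RO=17 EX=24 WR=25  [WAW R2: wait I2 write@15]
I5: IS=17 RO=26 EX=27 WR=28  [RAW R2: wait I4 write@25]
I6: IS=29 RO=30 EX=31 WR=32  [struct: IntU busy until I5 writes@28]
I7: IS=30 RO=31 EX=38 WR=39
I8: IS=33 RO=34 EX=35 WR=36  [struct: IntU busy until I6 writes@32]

cycle = 39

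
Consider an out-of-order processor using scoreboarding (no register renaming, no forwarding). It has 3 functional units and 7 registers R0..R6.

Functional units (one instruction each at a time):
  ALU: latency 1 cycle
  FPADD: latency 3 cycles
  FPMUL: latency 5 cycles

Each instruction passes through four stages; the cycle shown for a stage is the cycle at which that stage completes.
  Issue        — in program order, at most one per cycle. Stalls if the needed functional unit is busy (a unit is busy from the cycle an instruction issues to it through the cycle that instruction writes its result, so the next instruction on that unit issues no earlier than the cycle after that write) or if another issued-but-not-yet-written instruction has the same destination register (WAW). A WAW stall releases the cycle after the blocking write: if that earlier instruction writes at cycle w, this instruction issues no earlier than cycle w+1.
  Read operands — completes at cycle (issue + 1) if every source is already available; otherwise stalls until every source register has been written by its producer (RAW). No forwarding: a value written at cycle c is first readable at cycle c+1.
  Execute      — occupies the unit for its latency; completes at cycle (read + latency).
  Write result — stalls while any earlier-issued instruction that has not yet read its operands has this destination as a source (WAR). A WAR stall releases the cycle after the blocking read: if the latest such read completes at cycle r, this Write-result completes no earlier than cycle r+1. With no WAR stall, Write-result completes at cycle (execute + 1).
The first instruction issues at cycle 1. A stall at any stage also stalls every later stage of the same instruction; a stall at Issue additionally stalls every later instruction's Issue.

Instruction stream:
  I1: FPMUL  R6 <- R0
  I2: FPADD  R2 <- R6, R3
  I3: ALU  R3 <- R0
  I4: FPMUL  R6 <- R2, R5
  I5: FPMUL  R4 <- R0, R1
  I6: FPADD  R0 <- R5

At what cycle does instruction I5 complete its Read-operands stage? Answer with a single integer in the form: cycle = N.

cycle = 22

I1: IS=1 RO=2 EX=7 WR=8
I2: IS=2 RO=9 EX=12 WR=13  [RAW R6: wait I1 write@8]
I3: IS=3 RO=4 EX=5 WR=10  [WAR R3: wait I2 read@9]
I4: IS=9 RO=14 EX=19 WR=20  [struct: FPMUL busy until I1 writes@8; RAW R2: wait I2 write@13]
I5: IS=21 RO=22 EX=27 WR=28  [struct: FPMUL busy until I4 writes@20]
I6: IS=22 RO=23 EX=26 WR=27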